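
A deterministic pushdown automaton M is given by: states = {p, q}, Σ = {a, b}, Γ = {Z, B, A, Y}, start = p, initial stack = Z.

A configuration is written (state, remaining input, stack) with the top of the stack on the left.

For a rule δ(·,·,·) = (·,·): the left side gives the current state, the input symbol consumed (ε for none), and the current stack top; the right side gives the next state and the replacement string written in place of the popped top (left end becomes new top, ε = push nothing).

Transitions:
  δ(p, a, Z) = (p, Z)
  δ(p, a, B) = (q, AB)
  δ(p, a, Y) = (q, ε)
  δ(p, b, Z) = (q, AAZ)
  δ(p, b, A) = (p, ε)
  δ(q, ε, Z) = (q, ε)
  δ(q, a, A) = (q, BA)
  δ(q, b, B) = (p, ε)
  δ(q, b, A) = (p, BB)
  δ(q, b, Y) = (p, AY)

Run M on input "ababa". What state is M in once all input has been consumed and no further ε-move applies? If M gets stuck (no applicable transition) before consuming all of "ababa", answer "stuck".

(p, ababa, Z) ⊢ (p, baba, Z) ⊢ (q, aba, AAZ) ⊢ (q, ba, BAAZ) ⊢ (p, a, AAZ)
No transition for (p, a, top A); M blocks with input a remaining.

stuck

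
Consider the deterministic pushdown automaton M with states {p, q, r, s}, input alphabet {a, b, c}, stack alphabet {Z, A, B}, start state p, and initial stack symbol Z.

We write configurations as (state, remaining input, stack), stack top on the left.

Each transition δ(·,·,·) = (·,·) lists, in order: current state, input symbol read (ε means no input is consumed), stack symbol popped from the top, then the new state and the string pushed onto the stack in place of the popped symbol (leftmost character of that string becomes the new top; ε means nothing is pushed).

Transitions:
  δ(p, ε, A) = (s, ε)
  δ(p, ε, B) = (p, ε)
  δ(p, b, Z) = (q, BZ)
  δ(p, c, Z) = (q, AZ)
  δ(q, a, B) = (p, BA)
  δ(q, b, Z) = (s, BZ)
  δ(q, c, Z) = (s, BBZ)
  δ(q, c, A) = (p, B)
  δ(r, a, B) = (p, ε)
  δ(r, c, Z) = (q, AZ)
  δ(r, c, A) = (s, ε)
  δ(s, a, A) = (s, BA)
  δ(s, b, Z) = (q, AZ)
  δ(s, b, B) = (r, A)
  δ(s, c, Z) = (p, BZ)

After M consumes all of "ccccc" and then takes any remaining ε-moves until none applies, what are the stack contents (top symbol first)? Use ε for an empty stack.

(p, ccccc, Z) ⊢ (q, cccc, AZ) ⊢ (p, ccc, BZ) ⊢ (p, ccc, Z) ⊢ (q, cc, AZ) ⊢ (p, c, BZ) ⊢ (p, c, Z) ⊢ (q, ε, AZ)
All input consumed in state q with stack AZ.

AZ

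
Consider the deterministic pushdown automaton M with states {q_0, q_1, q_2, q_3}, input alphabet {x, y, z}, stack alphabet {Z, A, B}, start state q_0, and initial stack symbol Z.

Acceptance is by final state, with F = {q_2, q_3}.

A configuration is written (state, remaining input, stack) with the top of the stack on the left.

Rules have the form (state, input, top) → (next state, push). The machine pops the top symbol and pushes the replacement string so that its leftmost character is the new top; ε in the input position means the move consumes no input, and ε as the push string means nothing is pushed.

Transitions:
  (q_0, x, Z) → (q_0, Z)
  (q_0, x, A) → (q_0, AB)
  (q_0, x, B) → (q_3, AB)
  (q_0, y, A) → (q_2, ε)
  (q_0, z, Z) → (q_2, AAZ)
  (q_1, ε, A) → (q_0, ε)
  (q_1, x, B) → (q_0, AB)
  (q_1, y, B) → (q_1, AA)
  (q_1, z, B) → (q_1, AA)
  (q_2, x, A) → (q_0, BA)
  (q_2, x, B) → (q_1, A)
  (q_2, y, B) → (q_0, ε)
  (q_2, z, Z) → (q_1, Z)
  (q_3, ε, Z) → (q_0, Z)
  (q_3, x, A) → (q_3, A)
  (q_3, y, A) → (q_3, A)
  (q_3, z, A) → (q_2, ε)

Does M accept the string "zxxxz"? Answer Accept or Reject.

(q_0, zxxxz, Z)
  read z, top Z: go to q_2, push AAZ → (q_2, xxxz, AAZ)
  read x, top A: go to q_0, push BA → (q_0, xxz, BAAZ)
  read x, top B: go to q_3, push AB → (q_3, xz, ABAAZ)
  read x, top A: go to q_3, push A → (q_3, z, ABAAZ)
  read z, top A: go to q_2, push ε → (q_2, ε, BAAZ)
All input consumed; state q_2 ∈ F.

Accept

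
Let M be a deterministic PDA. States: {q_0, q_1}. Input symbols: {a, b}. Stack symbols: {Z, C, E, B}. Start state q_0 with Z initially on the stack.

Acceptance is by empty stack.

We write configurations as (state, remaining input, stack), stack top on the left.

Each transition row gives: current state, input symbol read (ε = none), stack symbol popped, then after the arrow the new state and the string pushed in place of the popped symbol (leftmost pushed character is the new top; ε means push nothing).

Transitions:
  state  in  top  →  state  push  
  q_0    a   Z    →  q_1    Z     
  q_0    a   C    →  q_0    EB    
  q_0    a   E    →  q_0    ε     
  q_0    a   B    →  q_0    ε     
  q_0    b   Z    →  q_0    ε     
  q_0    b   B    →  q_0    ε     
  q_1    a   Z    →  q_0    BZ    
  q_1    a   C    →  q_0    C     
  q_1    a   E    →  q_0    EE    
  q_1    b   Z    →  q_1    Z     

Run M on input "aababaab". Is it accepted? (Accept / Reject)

(q_0, aababaab, Z)
  read a, top Z: go to q_1, push Z → (q_1, ababaab, Z)
  read a, top Z: go to q_0, push BZ → (q_0, babaab, BZ)
  read b, top B: go to q_0, push ε → (q_0, abaab, Z)
  read a, top Z: go to q_1, push Z → (q_1, baab, Z)
  read b, top Z: go to q_1, push Z → (q_1, aab, Z)
  read a, top Z: go to q_0, push BZ → (q_0, ab, BZ)
  read a, top B: go to q_0, push ε → (q_0, b, Z)
  read b, top Z: go to q_0, push ε → (q_0, ε, ε)
All input consumed and the stack is empty.

Accept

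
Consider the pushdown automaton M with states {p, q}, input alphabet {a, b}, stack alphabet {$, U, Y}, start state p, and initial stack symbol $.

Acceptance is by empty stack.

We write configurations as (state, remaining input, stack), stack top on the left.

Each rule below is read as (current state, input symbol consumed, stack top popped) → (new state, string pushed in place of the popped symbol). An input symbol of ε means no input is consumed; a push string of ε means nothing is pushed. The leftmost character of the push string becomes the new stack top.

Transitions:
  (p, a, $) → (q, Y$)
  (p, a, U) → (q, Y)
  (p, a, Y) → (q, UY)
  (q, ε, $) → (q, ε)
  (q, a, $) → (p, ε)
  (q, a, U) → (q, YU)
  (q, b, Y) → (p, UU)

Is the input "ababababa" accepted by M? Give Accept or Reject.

Reject

No computation consumes all input and empties the stack.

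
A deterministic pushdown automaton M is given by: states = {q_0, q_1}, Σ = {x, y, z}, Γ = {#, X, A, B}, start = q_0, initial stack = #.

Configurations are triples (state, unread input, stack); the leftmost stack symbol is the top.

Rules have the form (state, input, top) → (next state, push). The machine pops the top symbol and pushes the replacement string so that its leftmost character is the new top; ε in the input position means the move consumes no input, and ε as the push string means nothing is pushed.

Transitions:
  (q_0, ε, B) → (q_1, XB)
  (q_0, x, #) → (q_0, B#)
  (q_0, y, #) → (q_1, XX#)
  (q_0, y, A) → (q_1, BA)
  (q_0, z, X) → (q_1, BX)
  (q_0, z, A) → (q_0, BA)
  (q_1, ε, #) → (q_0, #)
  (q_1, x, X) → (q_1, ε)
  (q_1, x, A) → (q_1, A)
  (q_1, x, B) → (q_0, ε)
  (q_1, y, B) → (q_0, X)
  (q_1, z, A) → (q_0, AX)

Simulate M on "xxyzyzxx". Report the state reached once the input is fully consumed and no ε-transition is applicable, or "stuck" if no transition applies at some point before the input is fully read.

stuck

(q_0, xxyzyzxx, #)
  read x, top #: go to q_0, push B# → (q_0, xyzyzxx, B#)
  ε-move, top B: go to q_1, push XB → (q_1, xyzyzxx, XB#)
  read x, top X: go to q_1, push ε → (q_1, yzyzxx, B#)
  read y, top B: go to q_0, push X → (q_0, zyzxx, X#)
  read z, top X: go to q_1, push BX → (q_1, yzxx, BX#)
  read y, top B: go to q_0, push X → (q_0, zxx, XX#)
  read z, top X: go to q_1, push BX → (q_1, xx, BXX#)
  read x, top B: go to q_0, push ε → (q_0, x, XX#)
No transition for (q_0, x, top X); M blocks with input x remaining.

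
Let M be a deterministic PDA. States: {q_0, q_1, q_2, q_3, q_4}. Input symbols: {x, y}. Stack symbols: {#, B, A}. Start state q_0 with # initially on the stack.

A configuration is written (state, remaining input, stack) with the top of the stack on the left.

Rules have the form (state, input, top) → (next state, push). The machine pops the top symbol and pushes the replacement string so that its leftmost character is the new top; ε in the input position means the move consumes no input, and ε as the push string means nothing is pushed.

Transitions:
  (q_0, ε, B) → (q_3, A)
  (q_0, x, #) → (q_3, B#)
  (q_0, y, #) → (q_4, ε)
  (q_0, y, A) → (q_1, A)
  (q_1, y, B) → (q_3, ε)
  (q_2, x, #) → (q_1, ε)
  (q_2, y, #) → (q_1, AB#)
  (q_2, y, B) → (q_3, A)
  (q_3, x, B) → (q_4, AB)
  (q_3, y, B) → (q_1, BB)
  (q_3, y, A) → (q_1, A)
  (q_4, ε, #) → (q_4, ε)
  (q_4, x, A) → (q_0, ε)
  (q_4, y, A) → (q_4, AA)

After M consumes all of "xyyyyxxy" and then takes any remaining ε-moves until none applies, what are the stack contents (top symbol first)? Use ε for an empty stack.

(q_0, xyyyyxxy, #) ⊢ (q_3, yyyyxxy, B#) ⊢ (q_1, yyyxxy, BB#) ⊢ (q_3, yyxxy, B#) ⊢ (q_1, yxxy, BB#) ⊢ (q_3, xxy, B#) ⊢ (q_4, xy, AB#) ⊢ (q_0, y, B#) ⊢ (q_3, y, A#) ⊢ (q_1, ε, A#)
All input consumed in state q_1 with stack A#.

A#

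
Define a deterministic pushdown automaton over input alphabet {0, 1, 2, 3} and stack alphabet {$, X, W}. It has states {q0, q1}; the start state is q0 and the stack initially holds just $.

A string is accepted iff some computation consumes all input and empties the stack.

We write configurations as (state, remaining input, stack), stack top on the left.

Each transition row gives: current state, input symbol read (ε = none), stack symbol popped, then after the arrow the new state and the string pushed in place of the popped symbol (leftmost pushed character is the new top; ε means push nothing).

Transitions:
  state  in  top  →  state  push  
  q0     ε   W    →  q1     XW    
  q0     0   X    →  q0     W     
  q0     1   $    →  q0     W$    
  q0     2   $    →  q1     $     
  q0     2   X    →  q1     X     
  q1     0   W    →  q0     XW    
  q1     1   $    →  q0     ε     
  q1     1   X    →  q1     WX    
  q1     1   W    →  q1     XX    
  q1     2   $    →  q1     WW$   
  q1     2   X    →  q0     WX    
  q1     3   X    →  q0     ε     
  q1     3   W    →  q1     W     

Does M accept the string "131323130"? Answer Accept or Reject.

(q0, 131323130, $)
  read 1, top $: go to q0, push W$ → (q0, 31323130, W$)
  ε-move, top W: go to q1, push XW → (q1, 31323130, XW$)
  read 3, top X: go to q0, push ε → (q0, 1323130, W$)
  ε-move, top W: go to q1, push XW → (q1, 1323130, XW$)
  read 1, top X: go to q1, push WX → (q1, 323130, WXW$)
  read 3, top W: go to q1, push W → (q1, 23130, WXW$)
No transition applies at (q1, 23130, WXW$); input not fully consumed.

Reject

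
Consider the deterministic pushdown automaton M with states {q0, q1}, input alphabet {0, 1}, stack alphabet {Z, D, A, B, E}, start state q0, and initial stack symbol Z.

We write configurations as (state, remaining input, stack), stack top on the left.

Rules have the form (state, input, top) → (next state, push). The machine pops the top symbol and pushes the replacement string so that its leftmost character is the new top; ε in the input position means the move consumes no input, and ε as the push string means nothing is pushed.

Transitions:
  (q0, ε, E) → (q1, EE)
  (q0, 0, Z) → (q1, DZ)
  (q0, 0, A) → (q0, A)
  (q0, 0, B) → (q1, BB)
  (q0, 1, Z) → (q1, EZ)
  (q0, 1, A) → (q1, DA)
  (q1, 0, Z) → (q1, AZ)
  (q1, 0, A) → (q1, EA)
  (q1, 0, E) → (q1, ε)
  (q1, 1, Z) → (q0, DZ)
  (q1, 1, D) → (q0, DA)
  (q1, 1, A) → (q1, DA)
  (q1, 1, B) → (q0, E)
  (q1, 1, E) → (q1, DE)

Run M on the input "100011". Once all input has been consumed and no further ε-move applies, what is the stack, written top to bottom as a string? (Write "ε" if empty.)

(q0, 100011, Z)
  read 1, top Z: go to q1, push EZ → (q1, 00011, EZ)
  read 0, top E: go to q1, push ε → (q1, 0011, Z)
  read 0, top Z: go to q1, push AZ → (q1, 011, AZ)
  read 0, top A: go to q1, push EA → (q1, 11, EAZ)
  read 1, top E: go to q1, push DE → (q1, 1, DEAZ)
  read 1, top D: go to q0, push DA → (q0, ε, DAEAZ)
All input consumed in state q0 with stack DAEAZ.

DAEAZ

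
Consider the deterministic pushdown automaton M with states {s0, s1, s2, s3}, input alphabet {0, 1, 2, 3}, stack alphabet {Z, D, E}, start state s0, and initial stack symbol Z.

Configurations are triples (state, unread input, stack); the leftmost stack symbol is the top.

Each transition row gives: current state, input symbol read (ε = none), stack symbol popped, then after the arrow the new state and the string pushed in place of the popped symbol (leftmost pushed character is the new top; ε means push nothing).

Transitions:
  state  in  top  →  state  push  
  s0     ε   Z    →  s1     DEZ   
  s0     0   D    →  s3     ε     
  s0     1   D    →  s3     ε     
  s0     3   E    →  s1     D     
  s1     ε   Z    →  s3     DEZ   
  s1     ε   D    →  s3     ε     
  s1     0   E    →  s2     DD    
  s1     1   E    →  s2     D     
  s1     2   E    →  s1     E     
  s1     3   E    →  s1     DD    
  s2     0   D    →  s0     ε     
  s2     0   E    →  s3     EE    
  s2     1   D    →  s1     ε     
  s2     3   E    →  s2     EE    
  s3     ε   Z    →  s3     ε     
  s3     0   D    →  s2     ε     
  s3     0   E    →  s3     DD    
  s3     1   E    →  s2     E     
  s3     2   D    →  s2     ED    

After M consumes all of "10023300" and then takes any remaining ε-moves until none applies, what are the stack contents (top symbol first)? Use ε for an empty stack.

DDEEEDDEZ

(s0, 10023300, Z) ⊢ (s1, 10023300, DEZ) ⊢ (s3, 10023300, EZ) ⊢ (s2, 0023300, EZ) ⊢ (s3, 023300, EEZ) ⊢ (s3, 23300, DDEZ) ⊢ (s2, 3300, EDDEZ) ⊢ (s2, 300, EEDDEZ) ⊢ (s2, 00, EEEDDEZ) ⊢ (s3, 0, EEEEDDEZ) ⊢ (s3, ε, DDEEEDDEZ)
All input consumed in state s3 with stack DDEEEDDEZ.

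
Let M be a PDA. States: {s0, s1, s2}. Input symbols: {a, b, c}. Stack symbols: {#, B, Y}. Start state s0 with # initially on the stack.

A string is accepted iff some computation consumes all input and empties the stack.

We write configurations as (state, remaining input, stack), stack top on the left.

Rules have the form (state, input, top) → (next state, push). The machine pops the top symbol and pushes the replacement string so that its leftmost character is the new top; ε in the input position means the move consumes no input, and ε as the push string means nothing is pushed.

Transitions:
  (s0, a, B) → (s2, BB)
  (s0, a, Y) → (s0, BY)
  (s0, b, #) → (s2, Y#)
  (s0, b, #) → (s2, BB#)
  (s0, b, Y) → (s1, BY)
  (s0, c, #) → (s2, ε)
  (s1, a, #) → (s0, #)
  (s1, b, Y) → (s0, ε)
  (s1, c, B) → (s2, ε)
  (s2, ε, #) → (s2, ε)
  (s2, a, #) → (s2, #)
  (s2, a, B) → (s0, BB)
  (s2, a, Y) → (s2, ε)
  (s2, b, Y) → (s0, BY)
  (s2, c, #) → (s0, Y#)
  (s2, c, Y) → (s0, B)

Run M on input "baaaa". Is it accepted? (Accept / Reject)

One accepting computation: (s0, baaaa, #) ⊢ (s2, aaaa, Y#) ⊢ (s2, aaa, #) ⊢ (s2, aa, #) ⊢ (s2, a, #) ⊢ (s2, ε, #) ⊢ (s2, ε, ε)
All input consumed and the stack is empty.

Accept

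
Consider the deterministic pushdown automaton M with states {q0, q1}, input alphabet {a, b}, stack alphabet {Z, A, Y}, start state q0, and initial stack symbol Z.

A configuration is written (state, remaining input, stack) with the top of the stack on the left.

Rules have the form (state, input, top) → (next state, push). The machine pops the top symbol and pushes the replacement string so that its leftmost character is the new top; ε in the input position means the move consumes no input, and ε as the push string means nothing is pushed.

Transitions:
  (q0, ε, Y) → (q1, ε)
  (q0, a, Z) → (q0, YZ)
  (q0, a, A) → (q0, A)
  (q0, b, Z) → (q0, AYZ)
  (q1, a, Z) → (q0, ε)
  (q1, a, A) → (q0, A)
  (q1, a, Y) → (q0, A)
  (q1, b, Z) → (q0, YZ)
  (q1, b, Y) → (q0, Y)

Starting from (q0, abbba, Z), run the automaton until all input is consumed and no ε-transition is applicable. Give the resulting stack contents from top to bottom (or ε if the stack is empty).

(q0, abbba, Z) ⊢ (q0, bbba, YZ) ⊢ (q1, bbba, Z) ⊢ (q0, bba, YZ) ⊢ (q1, bba, Z) ⊢ (q0, ba, YZ) ⊢ (q1, ba, Z) ⊢ (q0, a, YZ) ⊢ (q1, a, Z) ⊢ (q0, ε, ε)
All input consumed in state q0 with stack ε.

ε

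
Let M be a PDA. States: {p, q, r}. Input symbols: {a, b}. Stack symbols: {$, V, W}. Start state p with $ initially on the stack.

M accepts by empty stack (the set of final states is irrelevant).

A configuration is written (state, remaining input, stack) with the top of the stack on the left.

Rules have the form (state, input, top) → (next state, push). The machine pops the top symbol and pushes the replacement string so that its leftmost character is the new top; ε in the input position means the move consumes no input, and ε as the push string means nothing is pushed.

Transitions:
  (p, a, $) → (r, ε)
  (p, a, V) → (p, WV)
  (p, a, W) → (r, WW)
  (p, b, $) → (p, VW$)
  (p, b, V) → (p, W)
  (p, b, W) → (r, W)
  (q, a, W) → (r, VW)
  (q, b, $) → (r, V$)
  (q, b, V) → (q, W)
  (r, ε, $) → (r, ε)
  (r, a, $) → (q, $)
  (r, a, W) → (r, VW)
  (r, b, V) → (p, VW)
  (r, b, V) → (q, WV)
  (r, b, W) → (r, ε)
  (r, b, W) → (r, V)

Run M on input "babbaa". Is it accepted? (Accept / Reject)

No computation consumes all input and empties the stack.

Reject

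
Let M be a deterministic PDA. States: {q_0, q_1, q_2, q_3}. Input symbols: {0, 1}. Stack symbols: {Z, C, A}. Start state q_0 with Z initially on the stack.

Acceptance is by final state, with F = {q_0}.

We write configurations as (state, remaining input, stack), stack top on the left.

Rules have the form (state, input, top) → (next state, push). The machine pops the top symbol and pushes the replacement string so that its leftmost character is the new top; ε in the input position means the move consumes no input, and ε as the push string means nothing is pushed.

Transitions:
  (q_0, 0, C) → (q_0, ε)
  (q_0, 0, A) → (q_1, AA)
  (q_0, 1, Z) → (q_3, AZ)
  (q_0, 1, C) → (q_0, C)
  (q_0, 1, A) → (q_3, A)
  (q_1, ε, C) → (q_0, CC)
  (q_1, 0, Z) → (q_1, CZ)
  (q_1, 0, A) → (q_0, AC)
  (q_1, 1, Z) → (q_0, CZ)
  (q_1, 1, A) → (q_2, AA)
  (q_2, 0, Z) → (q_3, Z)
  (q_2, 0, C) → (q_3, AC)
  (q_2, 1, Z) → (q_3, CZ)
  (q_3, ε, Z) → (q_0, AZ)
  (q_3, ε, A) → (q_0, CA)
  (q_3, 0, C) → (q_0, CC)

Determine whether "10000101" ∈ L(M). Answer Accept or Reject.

(q_0, 10000101, Z)
  read 1, top Z: go to q_3, push AZ → (q_3, 0000101, AZ)
  ε-move, top A: go to q_0, push CA → (q_0, 0000101, CAZ)
  read 0, top C: go to q_0, push ε → (q_0, 000101, AZ)
  read 0, top A: go to q_1, push AA → (q_1, 00101, AAZ)
  read 0, top A: go to q_0, push AC → (q_0, 0101, ACAZ)
  read 0, top A: go to q_1, push AA → (q_1, 101, AACAZ)
  read 1, top A: go to q_2, push AA → (q_2, 01, AAACAZ)
No transition applies at (q_2, 01, AAACAZ); input not fully consumed.

Reject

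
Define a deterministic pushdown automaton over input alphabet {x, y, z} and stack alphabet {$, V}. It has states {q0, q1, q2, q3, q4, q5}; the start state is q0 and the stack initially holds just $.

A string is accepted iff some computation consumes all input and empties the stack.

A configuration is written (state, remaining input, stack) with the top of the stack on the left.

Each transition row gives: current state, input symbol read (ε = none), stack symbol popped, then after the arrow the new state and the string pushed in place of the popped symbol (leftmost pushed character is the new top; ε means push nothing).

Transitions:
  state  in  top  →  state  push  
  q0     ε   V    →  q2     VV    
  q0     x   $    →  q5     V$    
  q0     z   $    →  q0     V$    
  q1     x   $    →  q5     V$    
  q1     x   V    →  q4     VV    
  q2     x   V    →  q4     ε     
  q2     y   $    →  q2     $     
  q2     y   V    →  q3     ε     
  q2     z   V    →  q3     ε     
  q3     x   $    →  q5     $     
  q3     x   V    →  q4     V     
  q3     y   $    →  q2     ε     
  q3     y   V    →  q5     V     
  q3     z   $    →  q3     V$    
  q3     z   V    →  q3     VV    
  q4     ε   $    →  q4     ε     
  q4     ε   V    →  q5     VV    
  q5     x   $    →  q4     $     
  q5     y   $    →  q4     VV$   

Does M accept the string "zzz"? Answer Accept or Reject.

(q0, zzz, $)
  read z, top $: go to q0, push V$ → (q0, zz, V$)
  ε-move, top V: go to q2, push VV → (q2, zz, VV$)
  read z, top V: go to q3, push ε → (q3, z, V$)
  read z, top V: go to q3, push VV → (q3, ε, VV$)
All input consumed; stack is VV$, not empty, and no further ε-move applies.

Reject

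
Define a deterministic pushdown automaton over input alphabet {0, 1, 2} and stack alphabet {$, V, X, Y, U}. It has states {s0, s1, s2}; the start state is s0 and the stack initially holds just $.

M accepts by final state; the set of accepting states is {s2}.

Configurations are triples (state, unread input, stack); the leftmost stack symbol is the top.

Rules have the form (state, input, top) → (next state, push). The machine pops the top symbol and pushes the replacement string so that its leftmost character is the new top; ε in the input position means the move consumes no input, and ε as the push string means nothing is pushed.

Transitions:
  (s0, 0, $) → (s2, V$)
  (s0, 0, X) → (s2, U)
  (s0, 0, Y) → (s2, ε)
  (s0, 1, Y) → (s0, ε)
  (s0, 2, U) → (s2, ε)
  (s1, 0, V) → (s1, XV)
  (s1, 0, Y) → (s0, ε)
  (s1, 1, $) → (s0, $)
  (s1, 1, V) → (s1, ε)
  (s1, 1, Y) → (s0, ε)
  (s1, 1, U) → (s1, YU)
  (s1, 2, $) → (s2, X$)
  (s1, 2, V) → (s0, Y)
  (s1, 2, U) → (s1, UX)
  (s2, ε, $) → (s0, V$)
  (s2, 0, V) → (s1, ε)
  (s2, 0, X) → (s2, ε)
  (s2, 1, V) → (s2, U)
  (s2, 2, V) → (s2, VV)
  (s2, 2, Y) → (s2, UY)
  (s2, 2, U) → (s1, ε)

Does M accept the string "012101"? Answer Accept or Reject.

(s0, 012101, $)
  read 0, top $: go to s2, push V$ → (s2, 12101, V$)
  read 1, top V: go to s2, push U → (s2, 2101, U$)
  read 2, top U: go to s1, push ε → (s1, 101, $)
  read 1, top $: go to s0, push $ → (s0, 01, $)
  read 0, top $: go to s2, push V$ → (s2, 1, V$)
  read 1, top V: go to s2, push U → (s2, ε, U$)
All input consumed; state s2 ∈ F.

Accept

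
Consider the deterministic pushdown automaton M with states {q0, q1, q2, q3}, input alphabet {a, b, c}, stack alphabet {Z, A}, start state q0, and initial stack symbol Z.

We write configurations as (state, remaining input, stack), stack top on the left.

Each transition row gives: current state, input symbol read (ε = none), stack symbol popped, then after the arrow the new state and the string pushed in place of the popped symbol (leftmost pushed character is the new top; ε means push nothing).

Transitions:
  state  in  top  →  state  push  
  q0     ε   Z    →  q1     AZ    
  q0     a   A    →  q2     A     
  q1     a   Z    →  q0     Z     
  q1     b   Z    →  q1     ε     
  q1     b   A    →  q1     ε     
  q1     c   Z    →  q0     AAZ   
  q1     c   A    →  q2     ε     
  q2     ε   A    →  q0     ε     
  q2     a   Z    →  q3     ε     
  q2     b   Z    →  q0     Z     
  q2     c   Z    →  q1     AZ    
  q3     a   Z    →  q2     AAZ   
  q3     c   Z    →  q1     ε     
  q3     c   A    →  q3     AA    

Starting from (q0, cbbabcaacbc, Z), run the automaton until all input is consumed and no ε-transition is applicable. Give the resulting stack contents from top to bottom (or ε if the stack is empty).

(q0, cbbabcaacbc, Z) ⊢ (q1, cbbabcaacbc, AZ) ⊢ (q2, bbabcaacbc, Z) ⊢ (q0, babcaacbc, Z) ⊢ (q1, babcaacbc, AZ) ⊢ (q1, abcaacbc, Z) ⊢ (q0, bcaacbc, Z) ⊢ (q1, bcaacbc, AZ) ⊢ (q1, caacbc, Z) ⊢ (q0, aacbc, AAZ) ⊢ (q2, acbc, AAZ) ⊢ (q0, acbc, AZ) ⊢ (q2, cbc, AZ) ⊢ (q0, cbc, Z) ⊢ (q1, cbc, AZ) ⊢ (q2, bc, Z) ⊢ (q0, c, Z) ⊢ (q1, c, AZ) ⊢ (q2, ε, Z)
All input consumed in state q2 with stack Z.

Z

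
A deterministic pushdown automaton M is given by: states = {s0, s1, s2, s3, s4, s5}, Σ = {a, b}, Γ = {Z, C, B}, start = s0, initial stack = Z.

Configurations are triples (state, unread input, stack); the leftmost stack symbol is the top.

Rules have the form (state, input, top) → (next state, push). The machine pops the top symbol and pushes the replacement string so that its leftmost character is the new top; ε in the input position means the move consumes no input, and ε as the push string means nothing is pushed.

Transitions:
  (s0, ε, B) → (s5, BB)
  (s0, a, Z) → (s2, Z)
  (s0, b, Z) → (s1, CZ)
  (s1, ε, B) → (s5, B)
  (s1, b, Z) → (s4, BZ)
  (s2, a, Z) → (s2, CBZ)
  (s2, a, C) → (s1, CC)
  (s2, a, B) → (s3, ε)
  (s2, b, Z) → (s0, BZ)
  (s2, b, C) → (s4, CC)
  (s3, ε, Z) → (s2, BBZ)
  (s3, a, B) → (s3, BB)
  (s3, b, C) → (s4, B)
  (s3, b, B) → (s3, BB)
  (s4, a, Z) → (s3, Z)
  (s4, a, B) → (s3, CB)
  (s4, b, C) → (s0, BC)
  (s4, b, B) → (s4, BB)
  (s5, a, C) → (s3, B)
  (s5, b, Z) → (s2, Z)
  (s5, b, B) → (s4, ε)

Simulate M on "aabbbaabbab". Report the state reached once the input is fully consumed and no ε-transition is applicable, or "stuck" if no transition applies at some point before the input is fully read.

(s0, aabbbaabbab, Z)
  read a, top Z: go to s2, push Z → (s2, abbbaabbab, Z)
  read a, top Z: go to s2, push CBZ → (s2, bbbaabbab, CBZ)
  read b, top C: go to s4, push CC → (s4, bbaabbab, CCBZ)
  read b, top C: go to s0, push BC → (s0, baabbab, BCCBZ)
  ε-move, top B: go to s5, push BB → (s5, baabbab, BBCCBZ)
  read b, top B: go to s4, push ε → (s4, aabbab, BCCBZ)
  read a, top B: go to s3, push CB → (s3, abbab, CBCCBZ)
No transition for (s3, a, top C); M blocks with input abbab remaining.

stuck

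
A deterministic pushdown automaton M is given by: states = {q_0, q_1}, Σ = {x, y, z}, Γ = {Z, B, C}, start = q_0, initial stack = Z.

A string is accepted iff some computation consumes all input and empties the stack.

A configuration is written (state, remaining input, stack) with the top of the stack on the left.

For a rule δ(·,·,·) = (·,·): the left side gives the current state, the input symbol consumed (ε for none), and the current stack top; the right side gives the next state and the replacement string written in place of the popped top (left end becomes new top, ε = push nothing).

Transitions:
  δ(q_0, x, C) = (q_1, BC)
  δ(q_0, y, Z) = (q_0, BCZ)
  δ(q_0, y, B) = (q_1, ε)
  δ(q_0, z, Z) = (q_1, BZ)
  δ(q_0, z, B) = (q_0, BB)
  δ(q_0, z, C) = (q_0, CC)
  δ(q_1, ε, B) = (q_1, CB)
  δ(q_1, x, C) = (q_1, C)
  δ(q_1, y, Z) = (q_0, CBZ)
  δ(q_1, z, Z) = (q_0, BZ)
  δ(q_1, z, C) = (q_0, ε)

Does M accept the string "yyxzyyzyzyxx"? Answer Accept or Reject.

Reject

(q_0, yyxzyyzyzyxx, Z)
  read y, top Z: go to q_0, push BCZ → (q_0, yxzyyzyzyxx, BCZ)
  read y, top B: go to q_1, push ε → (q_1, xzyyzyzyxx, CZ)
  read x, top C: go to q_1, push C → (q_1, zyyzyzyxx, CZ)
  read z, top C: go to q_0, push ε → (q_0, yyzyzyxx, Z)
  read y, top Z: go to q_0, push BCZ → (q_0, yzyzyxx, BCZ)
  read y, top B: go to q_1, push ε → (q_1, zyzyxx, CZ)
  read z, top C: go to q_0, push ε → (q_0, yzyxx, Z)
  read y, top Z: go to q_0, push BCZ → (q_0, zyxx, BCZ)
  read z, top B: go to q_0, push BB → (q_0, yxx, BBCZ)
  read y, top B: go to q_1, push ε → (q_1, xx, BCZ)
  ε-move, top B: go to q_1, push CB → (q_1, xx, CBCZ)
  read x, top C: go to q_1, push C → (q_1, x, CBCZ)
  read x, top C: go to q_1, push C → (q_1, ε, CBCZ)
All input consumed; stack is CBCZ, not empty, and no further ε-move applies.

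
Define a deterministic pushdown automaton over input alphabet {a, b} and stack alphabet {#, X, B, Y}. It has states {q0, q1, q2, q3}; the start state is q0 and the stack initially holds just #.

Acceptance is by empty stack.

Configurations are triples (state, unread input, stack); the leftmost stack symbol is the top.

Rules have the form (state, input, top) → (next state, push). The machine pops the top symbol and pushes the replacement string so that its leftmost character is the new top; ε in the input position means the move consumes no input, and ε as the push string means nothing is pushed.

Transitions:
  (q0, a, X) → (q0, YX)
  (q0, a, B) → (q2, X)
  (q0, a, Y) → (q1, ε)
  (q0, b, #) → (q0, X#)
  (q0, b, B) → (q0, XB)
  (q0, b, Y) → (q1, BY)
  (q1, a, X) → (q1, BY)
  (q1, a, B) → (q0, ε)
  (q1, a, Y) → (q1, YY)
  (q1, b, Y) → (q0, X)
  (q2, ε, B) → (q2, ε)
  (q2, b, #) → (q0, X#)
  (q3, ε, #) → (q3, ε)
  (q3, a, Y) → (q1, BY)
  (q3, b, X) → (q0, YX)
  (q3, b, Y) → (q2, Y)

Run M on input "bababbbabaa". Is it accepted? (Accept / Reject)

(q0, bababbbabaa, #)
  read b, top #: go to q0, push X# → (q0, ababbbabaa, X#)
  read a, top X: go to q0, push YX → (q0, babbbabaa, YX#)
  read b, top Y: go to q1, push BY → (q1, abbbabaa, BYX#)
  read a, top B: go to q0, push ε → (q0, bbbabaa, YX#)
  read b, top Y: go to q1, push BY → (q1, bbabaa, BYX#)
No transition applies at (q1, bbabaa, BYX#); input not fully consumed.

Reject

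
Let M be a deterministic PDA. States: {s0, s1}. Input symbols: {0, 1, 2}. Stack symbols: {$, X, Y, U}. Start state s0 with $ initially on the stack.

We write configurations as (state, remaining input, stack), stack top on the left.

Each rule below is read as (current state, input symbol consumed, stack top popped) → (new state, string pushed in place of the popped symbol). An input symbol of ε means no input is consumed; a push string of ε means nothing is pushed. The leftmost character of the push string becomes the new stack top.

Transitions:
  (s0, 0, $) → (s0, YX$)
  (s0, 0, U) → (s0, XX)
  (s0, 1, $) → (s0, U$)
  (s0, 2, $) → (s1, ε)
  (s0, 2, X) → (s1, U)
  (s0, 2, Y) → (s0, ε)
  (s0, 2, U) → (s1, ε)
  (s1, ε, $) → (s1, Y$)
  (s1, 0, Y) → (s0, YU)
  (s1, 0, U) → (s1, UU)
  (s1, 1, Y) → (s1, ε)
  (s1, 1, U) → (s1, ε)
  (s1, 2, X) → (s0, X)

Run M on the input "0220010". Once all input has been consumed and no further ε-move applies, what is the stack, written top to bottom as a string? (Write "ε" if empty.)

(s0, 0220010, $) ⊢ (s0, 220010, YX$) ⊢ (s0, 20010, X$) ⊢ (s1, 0010, U$) ⊢ (s1, 010, UU$) ⊢ (s1, 10, UUU$) ⊢ (s1, 0, UU$) ⊢ (s1, ε, UUU$)
All input consumed in state s1 with stack UUU$.

UUU$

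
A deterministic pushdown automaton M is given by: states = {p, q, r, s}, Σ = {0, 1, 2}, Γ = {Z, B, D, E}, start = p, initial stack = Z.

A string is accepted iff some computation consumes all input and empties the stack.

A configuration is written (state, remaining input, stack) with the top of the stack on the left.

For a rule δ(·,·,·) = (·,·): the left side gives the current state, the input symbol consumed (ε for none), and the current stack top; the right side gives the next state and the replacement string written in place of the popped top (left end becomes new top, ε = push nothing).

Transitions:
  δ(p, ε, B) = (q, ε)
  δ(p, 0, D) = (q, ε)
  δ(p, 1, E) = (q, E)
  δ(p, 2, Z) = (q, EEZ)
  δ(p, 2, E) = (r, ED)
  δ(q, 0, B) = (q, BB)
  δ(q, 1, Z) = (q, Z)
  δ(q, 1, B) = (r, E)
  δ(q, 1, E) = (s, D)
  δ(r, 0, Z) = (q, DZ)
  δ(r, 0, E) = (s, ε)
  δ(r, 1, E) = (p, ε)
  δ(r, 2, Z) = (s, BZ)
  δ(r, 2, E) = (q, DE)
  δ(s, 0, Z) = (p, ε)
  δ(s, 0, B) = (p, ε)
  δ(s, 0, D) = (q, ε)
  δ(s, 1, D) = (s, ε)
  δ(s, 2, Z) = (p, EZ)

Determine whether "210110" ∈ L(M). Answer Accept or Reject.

(p, 210110, Z)
  read 2, top Z: go to q, push EEZ → (q, 10110, EEZ)
  read 1, top E: go to s, push D → (s, 0110, DEZ)
  read 0, top D: go to q, push ε → (q, 110, EZ)
  read 1, top E: go to s, push D → (s, 10, DZ)
  read 1, top D: go to s, push ε → (s, 0, Z)
  read 0, top Z: go to p, push ε → (p, ε, ε)
All input consumed and the stack is empty.

Accept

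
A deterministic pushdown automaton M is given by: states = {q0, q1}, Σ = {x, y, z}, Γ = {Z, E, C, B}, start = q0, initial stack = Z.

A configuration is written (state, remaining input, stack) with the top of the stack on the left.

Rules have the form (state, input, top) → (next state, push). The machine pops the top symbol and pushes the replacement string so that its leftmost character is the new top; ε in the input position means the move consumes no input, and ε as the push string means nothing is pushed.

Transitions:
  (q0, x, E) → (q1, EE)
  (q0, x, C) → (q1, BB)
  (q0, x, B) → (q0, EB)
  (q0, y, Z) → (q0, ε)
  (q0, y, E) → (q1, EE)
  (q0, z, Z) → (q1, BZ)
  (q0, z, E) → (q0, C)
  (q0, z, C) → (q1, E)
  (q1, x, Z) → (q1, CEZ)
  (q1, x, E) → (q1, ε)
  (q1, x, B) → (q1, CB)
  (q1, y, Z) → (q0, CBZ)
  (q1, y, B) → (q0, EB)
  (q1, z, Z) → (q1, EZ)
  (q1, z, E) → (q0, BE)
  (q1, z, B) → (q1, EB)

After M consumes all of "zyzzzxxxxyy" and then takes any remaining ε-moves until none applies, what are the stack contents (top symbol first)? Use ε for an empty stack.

(q0, zyzzzxxxxyy, Z)
  read z, top Z: go to q1, push BZ → (q1, yzzzxxxxyy, BZ)
  read y, top B: go to q0, push EB → (q0, zzzxxxxyy, EBZ)
  read z, top E: go to q0, push C → (q0, zzxxxxyy, CBZ)
  read z, top C: go to q1, push E → (q1, zxxxxyy, EBZ)
  read z, top E: go to q0, push BE → (q0, xxxxyy, BEBZ)
  read x, top B: go to q0, push EB → (q0, xxxyy, EBEBZ)
  read x, top E: go to q1, push EE → (q1, xxyy, EEBEBZ)
  read x, top E: go to q1, push ε → (q1, xyy, EBEBZ)
  read x, top E: go to q1, push ε → (q1, yy, BEBZ)
  read y, top B: go to q0, push EB → (q0, y, EBEBZ)
  read y, top E: go to q1, push EE → (q1, ε, EEBEBZ)
All input consumed in state q1 with stack EEBEBZ.

EEBEBZ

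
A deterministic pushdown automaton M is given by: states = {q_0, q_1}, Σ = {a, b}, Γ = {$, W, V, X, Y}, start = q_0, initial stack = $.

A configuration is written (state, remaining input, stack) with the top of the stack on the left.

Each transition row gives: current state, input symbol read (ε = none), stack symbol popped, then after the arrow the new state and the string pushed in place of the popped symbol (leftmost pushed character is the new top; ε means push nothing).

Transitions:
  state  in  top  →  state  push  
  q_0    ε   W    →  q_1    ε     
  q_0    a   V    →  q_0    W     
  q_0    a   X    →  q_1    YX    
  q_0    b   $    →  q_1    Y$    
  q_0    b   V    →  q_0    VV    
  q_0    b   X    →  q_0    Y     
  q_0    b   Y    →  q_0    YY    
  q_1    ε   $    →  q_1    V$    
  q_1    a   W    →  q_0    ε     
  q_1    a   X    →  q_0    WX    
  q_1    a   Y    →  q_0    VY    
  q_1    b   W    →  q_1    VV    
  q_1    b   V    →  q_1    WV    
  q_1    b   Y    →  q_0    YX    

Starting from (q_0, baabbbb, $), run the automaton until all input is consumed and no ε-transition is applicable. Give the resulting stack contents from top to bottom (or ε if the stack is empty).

YYYYX$

(q_0, baabbbb, $)
  read b, top $: go to q_1, push Y$ → (q_1, aabbbb, Y$)
  read a, top Y: go to q_0, push VY → (q_0, abbbb, VY$)
  read a, top V: go to q_0, push W → (q_0, bbbb, WY$)
  ε-move, top W: go to q_1, push ε → (q_1, bbbb, Y$)
  read b, top Y: go to q_0, push YX → (q_0, bbb, YX$)
  read b, top Y: go to q_0, push YY → (q_0, bb, YYX$)
  read b, top Y: go to q_0, push YY → (q_0, b, YYYX$)
  read b, top Y: go to q_0, push YY → (q_0, ε, YYYYX$)
All input consumed in state q_0 with stack YYYYX$.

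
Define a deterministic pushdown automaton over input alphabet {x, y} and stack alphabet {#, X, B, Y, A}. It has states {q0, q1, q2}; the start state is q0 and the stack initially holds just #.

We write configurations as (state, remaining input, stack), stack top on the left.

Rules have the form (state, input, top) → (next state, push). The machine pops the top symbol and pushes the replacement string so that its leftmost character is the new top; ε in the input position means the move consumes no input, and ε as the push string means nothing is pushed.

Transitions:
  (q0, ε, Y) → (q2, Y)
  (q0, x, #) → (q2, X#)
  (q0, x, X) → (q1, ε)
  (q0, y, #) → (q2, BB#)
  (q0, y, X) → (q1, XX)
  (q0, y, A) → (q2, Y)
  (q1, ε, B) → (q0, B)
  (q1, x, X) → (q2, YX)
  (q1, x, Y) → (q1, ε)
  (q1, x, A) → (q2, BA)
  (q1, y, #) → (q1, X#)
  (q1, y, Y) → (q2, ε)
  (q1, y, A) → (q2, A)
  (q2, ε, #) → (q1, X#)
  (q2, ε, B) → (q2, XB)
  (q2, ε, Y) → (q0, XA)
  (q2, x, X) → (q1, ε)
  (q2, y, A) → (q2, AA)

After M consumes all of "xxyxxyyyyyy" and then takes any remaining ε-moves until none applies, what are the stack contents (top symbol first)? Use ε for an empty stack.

AAAAAAX#

(q0, xxyxxyyyyyy, #) ⊢ (q2, xyxxyyyyyy, X#) ⊢ (q1, yxxyyyyyy, #) ⊢ (q1, xxyyyyyy, X#) ⊢ (q2, xyyyyyy, YX#) ⊢ (q0, xyyyyyy, XAX#) ⊢ (q1, yyyyyy, AX#) ⊢ (q2, yyyyy, AX#) ⊢ (q2, yyyy, AAX#) ⊢ (q2, yyy, AAAX#) ⊢ (q2, yy, AAAAX#) ⊢ (q2, y, AAAAAX#) ⊢ (q2, ε, AAAAAAX#)
All input consumed in state q2 with stack AAAAAAX#.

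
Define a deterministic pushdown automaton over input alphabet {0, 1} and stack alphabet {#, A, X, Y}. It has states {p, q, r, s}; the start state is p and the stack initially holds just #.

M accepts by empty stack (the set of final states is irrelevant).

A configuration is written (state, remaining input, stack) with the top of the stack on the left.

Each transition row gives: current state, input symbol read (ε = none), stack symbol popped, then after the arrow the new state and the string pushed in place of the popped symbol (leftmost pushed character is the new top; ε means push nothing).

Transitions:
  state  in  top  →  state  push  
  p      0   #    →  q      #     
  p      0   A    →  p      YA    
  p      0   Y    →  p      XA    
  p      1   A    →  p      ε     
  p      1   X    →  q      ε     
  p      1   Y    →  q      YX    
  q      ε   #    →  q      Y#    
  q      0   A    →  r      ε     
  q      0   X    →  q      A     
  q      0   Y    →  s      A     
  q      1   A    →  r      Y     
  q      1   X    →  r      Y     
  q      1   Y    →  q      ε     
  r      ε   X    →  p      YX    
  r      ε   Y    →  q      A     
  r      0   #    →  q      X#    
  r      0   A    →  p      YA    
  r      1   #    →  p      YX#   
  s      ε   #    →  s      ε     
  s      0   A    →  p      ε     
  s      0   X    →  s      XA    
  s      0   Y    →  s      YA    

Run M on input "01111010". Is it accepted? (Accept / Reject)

Reject

(p, 01111010, #)
  read 0, top #: go to q, push # → (q, 1111010, #)
  ε-move, top #: go to q, push Y# → (q, 1111010, Y#)
  read 1, top Y: go to q, push ε → (q, 111010, #)
  ε-move, top #: go to q, push Y# → (q, 111010, Y#)
  read 1, top Y: go to q, push ε → (q, 11010, #)
  ε-move, top #: go to q, push Y# → (q, 11010, Y#)
  read 1, top Y: go to q, push ε → (q, 1010, #)
  ε-move, top #: go to q, push Y# → (q, 1010, Y#)
  read 1, top Y: go to q, push ε → (q, 010, #)
  ε-move, top #: go to q, push Y# → (q, 010, Y#)
  read 0, top Y: go to s, push A → (s, 10, A#)
No transition applies at (s, 10, A#); input not fully consumed.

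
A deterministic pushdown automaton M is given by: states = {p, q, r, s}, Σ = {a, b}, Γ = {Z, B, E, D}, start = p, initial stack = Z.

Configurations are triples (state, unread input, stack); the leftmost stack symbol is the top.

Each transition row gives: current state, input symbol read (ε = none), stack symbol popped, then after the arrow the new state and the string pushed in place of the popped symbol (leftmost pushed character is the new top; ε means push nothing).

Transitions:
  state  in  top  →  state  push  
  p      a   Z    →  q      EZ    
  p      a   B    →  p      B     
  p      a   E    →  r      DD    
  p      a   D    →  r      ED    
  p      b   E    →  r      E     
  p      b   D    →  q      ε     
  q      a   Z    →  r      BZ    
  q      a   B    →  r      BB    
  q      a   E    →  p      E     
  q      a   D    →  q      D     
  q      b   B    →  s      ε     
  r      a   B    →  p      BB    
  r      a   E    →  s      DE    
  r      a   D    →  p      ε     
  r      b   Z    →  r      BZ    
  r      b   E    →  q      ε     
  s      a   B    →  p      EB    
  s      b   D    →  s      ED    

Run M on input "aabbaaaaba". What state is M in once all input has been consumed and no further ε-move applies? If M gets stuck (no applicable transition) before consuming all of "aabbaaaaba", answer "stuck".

(p, aabbaaaaba, Z)
  read a, top Z: go to q, push EZ → (q, abbaaaaba, EZ)
  read a, top E: go to p, push E → (p, bbaaaaba, EZ)
  read b, top E: go to r, push E → (r, baaaaba, EZ)
  read b, top E: go to q, push ε → (q, aaaaba, Z)
  read a, top Z: go to r, push BZ → (r, aaaba, BZ)
  read a, top B: go to p, push BB → (p, aaba, BBZ)
  read a, top B: go to p, push B → (p, aba, BBZ)
  read a, top B: go to p, push B → (p, ba, BBZ)
No transition for (p, b, top B); M blocks with input ba remaining.

stuck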